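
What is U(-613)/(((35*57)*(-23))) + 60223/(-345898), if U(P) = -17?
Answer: -393921727/2267361390 ≈ -0.17374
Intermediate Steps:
U(-613)/(((35*57)*(-23))) + 60223/(-345898) = -17/((35*57)*(-23)) + 60223/(-345898) = -17/(1995*(-23)) + 60223*(-1/345898) = -17/(-45885) - 60223/345898 = -17*(-1/45885) - 60223/345898 = 17/45885 - 60223/345898 = -393921727/2267361390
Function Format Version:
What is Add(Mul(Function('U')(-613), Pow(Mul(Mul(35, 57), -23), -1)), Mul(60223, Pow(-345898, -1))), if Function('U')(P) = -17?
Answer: Rational(-393921727, 2267361390) ≈ -0.17374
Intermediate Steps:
Add(Mul(Function('U')(-613), Pow(Mul(Mul(35, 57), -23), -1)), Mul(60223, Pow(-345898, -1))) = Add(Mul(-17, Pow(Mul(Mul(35, 57), -23), -1)), Mul(60223, Pow(-345898, -1))) = Add(Mul(-17, Pow(Mul(1995, -23), -1)), Mul(60223, Rational(-1, 345898))) = Add(Mul(-17, Pow(-45885, -1)), Rational(-60223, 345898)) = Add(Mul(-17, Rational(-1, 45885)), Rational(-60223, 345898)) = Add(Rational(17, 45885), Rational(-60223, 345898)) = Rational(-393921727, 2267361390)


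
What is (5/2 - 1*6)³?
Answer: -343/8 ≈ -42.875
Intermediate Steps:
(5/2 - 1*6)³ = (5*(½) - 6)³ = (5/2 - 6)³ = (-7/2)³ = -343/8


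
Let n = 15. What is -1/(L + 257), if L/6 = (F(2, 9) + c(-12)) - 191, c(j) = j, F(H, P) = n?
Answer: 1/871 ≈ 0.0011481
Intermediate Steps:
F(H, P) = 15
L = -1128 (L = 6*((15 - 12) - 191) = 6*(3 - 191) = 6*(-188) = -1128)
-1/(L + 257) = -1/(-1128 + 257) = -1/(-871) = -1*(-1/871) = 1/871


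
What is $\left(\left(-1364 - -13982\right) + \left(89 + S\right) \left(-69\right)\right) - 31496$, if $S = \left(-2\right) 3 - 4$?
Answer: $-24329$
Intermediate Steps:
$S = -10$ ($S = -6 - 4 = -10$)
$\left(\left(-1364 - -13982\right) + \left(89 + S\right) \left(-69\right)\right) - 31496 = \left(\left(-1364 - -13982\right) + \left(89 - 10\right) \left(-69\right)\right) - 31496 = \left(\left(-1364 + 13982\right) + 79 \left(-69\right)\right) - 31496 = \left(12618 - 5451\right) - 31496 = 7167 - 31496 = -24329$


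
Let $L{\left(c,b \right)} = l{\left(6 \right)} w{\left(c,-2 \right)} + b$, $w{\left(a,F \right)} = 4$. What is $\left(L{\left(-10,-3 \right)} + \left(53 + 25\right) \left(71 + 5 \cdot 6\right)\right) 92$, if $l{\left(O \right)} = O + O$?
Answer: $728916$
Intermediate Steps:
$l{\left(O \right)} = 2 O$
$L{\left(c,b \right)} = 48 + b$ ($L{\left(c,b \right)} = 2 \cdot 6 \cdot 4 + b = 12 \cdot 4 + b = 48 + b$)
$\left(L{\left(-10,-3 \right)} + \left(53 + 25\right) \left(71 + 5 \cdot 6\right)\right) 92 = \left(\left(48 - 3\right) + \left(53 + 25\right) \left(71 + 5 \cdot 6\right)\right) 92 = \left(45 + 78 \left(71 + 30\right)\right) 92 = \left(45 + 78 \cdot 101\right) 92 = \left(45 + 7878\right) 92 = 7923 \cdot 92 = 728916$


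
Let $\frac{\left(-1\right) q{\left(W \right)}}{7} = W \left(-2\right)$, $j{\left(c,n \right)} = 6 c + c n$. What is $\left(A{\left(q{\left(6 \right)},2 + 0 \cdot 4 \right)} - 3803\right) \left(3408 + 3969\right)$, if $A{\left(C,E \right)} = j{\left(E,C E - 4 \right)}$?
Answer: $-25546551$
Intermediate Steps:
$q{\left(W \right)} = 14 W$ ($q{\left(W \right)} = - 7 W \left(-2\right) = - 7 \left(- 2 W\right) = 14 W$)
$A{\left(C,E \right)} = E \left(2 + C E\right)$ ($A{\left(C,E \right)} = E \left(6 + \left(C E - 4\right)\right) = E \left(6 + \left(-4 + C E\right)\right) = E \left(2 + C E\right)$)
$\left(A{\left(q{\left(6 \right)},2 + 0 \cdot 4 \right)} - 3803\right) \left(3408 + 3969\right) = \left(\left(2 + 0 \cdot 4\right) \left(2 + 14 \cdot 6 \left(2 + 0 \cdot 4\right)\right) - 3803\right) \left(3408 + 3969\right) = \left(\left(2 + 0\right) \left(2 + 84 \left(2 + 0\right)\right) - 3803\right) 7377 = \left(2 \left(2 + 84 \cdot 2\right) - 3803\right) 7377 = \left(2 \left(2 + 168\right) - 3803\right) 7377 = \left(2 \cdot 170 - 3803\right) 7377 = \left(340 - 3803\right) 7377 = \left(-3463\right) 7377 = -25546551$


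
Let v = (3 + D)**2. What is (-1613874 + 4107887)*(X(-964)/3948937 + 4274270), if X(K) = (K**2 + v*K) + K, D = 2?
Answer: 42096006119633785886/3948937 ≈ 1.0660e+13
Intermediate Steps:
v = 25 (v = (3 + 2)**2 = 5**2 = 25)
X(K) = K**2 + 26*K (X(K) = (K**2 + 25*K) + K = K**2 + 26*K)
(-1613874 + 4107887)*(X(-964)/3948937 + 4274270) = (-1613874 + 4107887)*(-964*(26 - 964)/3948937 + 4274270) = 2494013*(-964*(-938)*(1/3948937) + 4274270) = 2494013*(904232*(1/3948937) + 4274270) = 2494013*(904232/3948937 + 4274270) = 2494013*(16878823855222/3948937) = 42096006119633785886/3948937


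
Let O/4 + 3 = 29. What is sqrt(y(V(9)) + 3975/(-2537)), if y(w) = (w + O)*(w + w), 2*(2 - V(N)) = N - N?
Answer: sqrt(2718935881)/2537 ≈ 20.553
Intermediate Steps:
O = 104 (O = -12 + 4*29 = -12 + 116 = 104)
V(N) = 2 (V(N) = 2 - (N - N)/2 = 2 - 1/2*0 = 2 + 0 = 2)
y(w) = 2*w*(104 + w) (y(w) = (w + 104)*(w + w) = (104 + w)*(2*w) = 2*w*(104 + w))
sqrt(y(V(9)) + 3975/(-2537)) = sqrt(2*2*(104 + 2) + 3975/(-2537)) = sqrt(2*2*106 + 3975*(-1/2537)) = sqrt(424 - 3975/2537) = sqrt(1071713/2537) = sqrt(2718935881)/2537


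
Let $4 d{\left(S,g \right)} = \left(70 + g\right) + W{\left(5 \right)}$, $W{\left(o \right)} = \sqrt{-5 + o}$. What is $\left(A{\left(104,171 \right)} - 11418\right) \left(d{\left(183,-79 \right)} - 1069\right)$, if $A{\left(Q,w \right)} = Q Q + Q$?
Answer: $\frac{1066965}{2} \approx 5.3348 \cdot 10^{5}$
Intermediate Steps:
$d{\left(S,g \right)} = \frac{35}{2} + \frac{g}{4}$ ($d{\left(S,g \right)} = \frac{\left(70 + g\right) + \sqrt{-5 + 5}}{4} = \frac{\left(70 + g\right) + \sqrt{0}}{4} = \frac{\left(70 + g\right) + 0}{4} = \frac{70 + g}{4} = \frac{35}{2} + \frac{g}{4}$)
$A{\left(Q,w \right)} = Q + Q^{2}$ ($A{\left(Q,w \right)} = Q^{2} + Q = Q + Q^{2}$)
$\left(A{\left(104,171 \right)} - 11418\right) \left(d{\left(183,-79 \right)} - 1069\right) = \left(104 \left(1 + 104\right) - 11418\right) \left(\left(\frac{35}{2} + \frac{1}{4} \left(-79\right)\right) - 1069\right) = \left(104 \cdot 105 - 11418\right) \left(\left(\frac{35}{2} - \frac{79}{4}\right) - 1069\right) = \left(10920 - 11418\right) \left(- \frac{9}{4} - 1069\right) = \left(-498\right) \left(- \frac{4285}{4}\right) = \frac{1066965}{2}$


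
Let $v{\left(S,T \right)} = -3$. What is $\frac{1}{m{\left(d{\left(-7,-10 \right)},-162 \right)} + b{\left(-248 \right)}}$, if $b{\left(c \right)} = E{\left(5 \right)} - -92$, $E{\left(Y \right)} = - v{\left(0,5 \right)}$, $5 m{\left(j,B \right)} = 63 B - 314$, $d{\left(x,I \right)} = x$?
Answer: $- \frac{1}{2009} \approx -0.00049776$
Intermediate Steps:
$m{\left(j,B \right)} = - \frac{314}{5} + \frac{63 B}{5}$ ($m{\left(j,B \right)} = \frac{63 B - 314}{5} = \frac{-314 + 63 B}{5} = - \frac{314}{5} + \frac{63 B}{5}$)
$E{\left(Y \right)} = 3$ ($E{\left(Y \right)} = \left(-1\right) \left(-3\right) = 3$)
$b{\left(c \right)} = 95$ ($b{\left(c \right)} = 3 - -92 = 3 + 92 = 95$)
$\frac{1}{m{\left(d{\left(-7,-10 \right)},-162 \right)} + b{\left(-248 \right)}} = \frac{1}{\left(- \frac{314}{5} + \frac{63}{5} \left(-162\right)\right) + 95} = \frac{1}{\left(- \frac{314}{5} - \frac{10206}{5}\right) + 95} = \frac{1}{-2104 + 95} = \frac{1}{-2009} = - \frac{1}{2009}$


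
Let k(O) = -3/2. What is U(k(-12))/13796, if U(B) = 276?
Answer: 69/3449 ≈ 0.020006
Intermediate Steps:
k(O) = -3/2 (k(O) = -3*1/2 = -3/2)
U(k(-12))/13796 = 276/13796 = 276*(1/13796) = 69/3449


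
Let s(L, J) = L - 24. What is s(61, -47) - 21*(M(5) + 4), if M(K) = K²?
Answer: -572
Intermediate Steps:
s(L, J) = -24 + L
s(61, -47) - 21*(M(5) + 4) = (-24 + 61) - 21*(5² + 4) = 37 - 21*(25 + 4) = 37 - 21*29 = 37 - 609 = -572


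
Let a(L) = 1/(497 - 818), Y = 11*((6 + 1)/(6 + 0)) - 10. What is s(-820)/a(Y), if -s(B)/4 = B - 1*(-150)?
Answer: -860280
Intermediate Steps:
s(B) = -600 - 4*B (s(B) = -4*(B - 1*(-150)) = -4*(B + 150) = -4*(150 + B) = -600 - 4*B)
Y = 17/6 (Y = 11*(7/6) - 10 = 77/6 - 10 = 17/6 ≈ 2.8333)
a(L) = -1/321 (a(L) = 1/(-321) = -1/321)
s(-820)/a(Y) = (-600 - 4*(-820))/(-1/321) = (-600 + 3280)*(-321) = 2680*(-321) = -860280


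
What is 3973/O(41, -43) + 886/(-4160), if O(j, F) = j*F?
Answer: -9044849/3667040 ≈ -2.4665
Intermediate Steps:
O(j, F) = F*j
3973/O(41, -43) + 886/(-4160) = 3973/((-43*41)) + 886/(-4160) = 3973/(-1763) + 886*(-1/4160) = 3973*(-1/1763) - 443/2080 = -3973/1763 - 443/2080 = -9044849/3667040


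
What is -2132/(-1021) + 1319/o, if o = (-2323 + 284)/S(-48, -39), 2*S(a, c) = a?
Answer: 36667924/2081819 ≈ 17.613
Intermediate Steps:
S(a, c) = a/2
o = 2039/24 (o = (-2323 + 284)/(((1/2)*(-48))) = -2039/(-24) = -2039*(-1/24) = 2039/24 ≈ 84.958)
-2132/(-1021) + 1319/o = -2132/(-1021) + 1319/(2039/24) = -2132*(-1/1021) + 1319*(24/2039) = 2132/1021 + 31656/2039 = 36667924/2081819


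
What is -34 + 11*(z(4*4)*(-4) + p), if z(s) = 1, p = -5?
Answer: -133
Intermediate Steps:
-34 + 11*(z(4*4)*(-4) + p) = -34 + 11*(1*(-4) - 5) = -34 + 11*(-4 - 5) = -34 + 11*(-9) = -34 - 99 = -133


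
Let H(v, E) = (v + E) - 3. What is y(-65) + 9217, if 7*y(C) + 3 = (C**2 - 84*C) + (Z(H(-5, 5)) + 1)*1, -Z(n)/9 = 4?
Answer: 74166/7 ≈ 10595.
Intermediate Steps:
H(v, E) = -3 + E + v (H(v, E) = (E + v) - 3 = -3 + E + v)
Z(n) = -36 (Z(n) = -9*4 = -36)
y(C) = -38/7 - 12*C + C**2/7 (y(C) = -3/7 + ((C**2 - 84*C) + (-36 + 1)*1)/7 = -3/7 + ((C**2 - 84*C) - 35*1)/7 = -3/7 + ((C**2 - 84*C) - 35)/7 = -3/7 + (-35 + C**2 - 84*C)/7 = -3/7 + (-5 - 12*C + C**2/7) = -38/7 - 12*C + C**2/7)
y(-65) + 9217 = (-38/7 - 12*(-65) + (1/7)*(-65)**2) + 9217 = (-38/7 + 780 + (1/7)*4225) + 9217 = (-38/7 + 780 + 4225/7) + 9217 = 9647/7 + 9217 = 74166/7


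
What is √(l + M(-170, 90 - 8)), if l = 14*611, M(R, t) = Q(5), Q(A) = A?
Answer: 3*√951 ≈ 92.515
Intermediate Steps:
M(R, t) = 5
l = 8554
√(l + M(-170, 90 - 8)) = √(8554 + 5) = √8559 = 3*√951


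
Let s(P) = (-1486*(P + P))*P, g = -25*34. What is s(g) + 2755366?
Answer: -2144514634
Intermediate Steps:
g = -850
s(P) = -2972*P² (s(P) = (-2972*P)*P = -2972*P²)
s(g) + 2755366 = -2972*(-850)² + 2755366 = -2972*722500 + 2755366 = -2147270000 + 2755366 = -2144514634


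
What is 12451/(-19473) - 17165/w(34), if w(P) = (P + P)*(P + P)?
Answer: -391827469/90043152 ≈ -4.3516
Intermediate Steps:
w(P) = 4*P**2 (w(P) = (2*P)*(2*P) = 4*P**2)
12451/(-19473) - 17165/w(34) = 12451/(-19473) - 17165/(4*34**2) = 12451*(-1/19473) - 17165/(4*1156) = -12451/19473 - 17165/4624 = -391827469/90043152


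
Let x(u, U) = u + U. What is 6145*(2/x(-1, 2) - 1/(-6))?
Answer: 79885/6 ≈ 13314.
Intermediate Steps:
x(u, U) = U + u
6145*(2/x(-1, 2) - 1/(-6)) = 6145*(2/(2 - 1) - 1/(-6)) = 6145*(2/1 - 1*(-1/6)) = 6145*(2*1 + 1/6) = 6145*(2 + 1/6) = 6145*(13/6) = 79885/6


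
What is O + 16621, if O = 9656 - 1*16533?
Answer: 9744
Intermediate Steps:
O = -6877 (O = 9656 - 16533 = -6877)
O + 16621 = -6877 + 16621 = 9744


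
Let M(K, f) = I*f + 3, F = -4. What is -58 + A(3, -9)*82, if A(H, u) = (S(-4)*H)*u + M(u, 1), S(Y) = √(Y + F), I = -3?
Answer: -58 - 4428*I*√2 ≈ -58.0 - 6262.1*I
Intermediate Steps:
S(Y) = √(-4 + Y) (S(Y) = √(Y - 4) = √(-4 + Y))
M(K, f) = 3 - 3*f (M(K, f) = -3*f + 3 = 3 - 3*f)
A(H, u) = 2*I*H*u*√2 (A(H, u) = (√(-4 - 4)*H)*u + (3 - 3*1) = (√(-8)*H)*u + (3 - 3) = ((2*I*√2)*H)*u + 0 = (2*I*H*√2)*u + 0 = 2*I*H*u*√2 + 0 = 2*I*H*u*√2)
-58 + A(3, -9)*82 = -58 + (2*I*3*(-9)*√2)*82 = -58 - 54*I*√2*82 = -58 - 4428*I*√2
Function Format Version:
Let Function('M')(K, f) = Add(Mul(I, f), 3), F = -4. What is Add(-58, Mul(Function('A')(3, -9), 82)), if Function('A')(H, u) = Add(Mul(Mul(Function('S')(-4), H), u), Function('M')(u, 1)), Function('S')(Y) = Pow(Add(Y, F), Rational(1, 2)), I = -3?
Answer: Add(-58, Mul(-4428, I, Pow(2, Rational(1, 2)))) ≈ Add(-58.000, Mul(-6262.1, I))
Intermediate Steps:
Function('S')(Y) = Pow(Add(-4, Y), Rational(1, 2)) (Function('S')(Y) = Pow(Add(Y, -4), Rational(1, 2)) = Pow(Add(-4, Y), Rational(1, 2)))
Function('M')(K, f) = Add(3, Mul(-3, f)) (Function('M')(K, f) = Add(Mul(-3, f), 3) = Add(3, Mul(-3, f)))
Function('A')(H, u) = Mul(2, I, H, u, Pow(2, Rational(1, 2))) (Function('A')(H, u) = Add(Mul(Mul(Pow(Add(-4, -4), Rational(1, 2)), H), u), Add(3, Mul(-3, 1))) = Add(Mul(Mul(Pow(-8, Rational(1, 2)), H), u), Add(3, -3)) = Add(Mul(Mul(Mul(2, I, Pow(2, Rational(1, 2))), H), u), 0) = Add(Mul(Mul(2, I, H, Pow(2, Rational(1, 2))), u), 0) = Add(Mul(2, I, H, u, Pow(2, Rational(1, 2))), 0) = Mul(2, I, H, u, Pow(2, Rational(1, 2))))
Add(-58, Mul(Function('A')(3, -9), 82)) = Add(-58, Mul(Mul(2, I, 3, -9, Pow(2, Rational(1, 2))), 82)) = Add(-58, Mul(Mul(-54, I, Pow(2, Rational(1, 2))), 82)) = Add(-58, Mul(-4428, I, Pow(2, Rational(1, 2))))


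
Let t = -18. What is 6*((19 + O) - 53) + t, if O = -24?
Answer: -366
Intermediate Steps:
6*((19 + O) - 53) + t = 6*((19 - 24) - 53) - 18 = 6*(-5 - 53) - 18 = 6*(-58) - 18 = -348 - 18 = -366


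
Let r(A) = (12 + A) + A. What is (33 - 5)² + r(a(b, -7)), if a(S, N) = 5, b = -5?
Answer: 806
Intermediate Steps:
r(A) = 12 + 2*A
(33 - 5)² + r(a(b, -7)) = (33 - 5)² + (12 + 2*5) = 28² + (12 + 10) = 784 + 22 = 806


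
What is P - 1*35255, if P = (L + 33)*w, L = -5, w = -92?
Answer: -37831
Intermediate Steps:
P = -2576 (P = (-5 + 33)*(-92) = 28*(-92) = -2576)
P - 1*35255 = -2576 - 1*35255 = -2576 - 35255 = -37831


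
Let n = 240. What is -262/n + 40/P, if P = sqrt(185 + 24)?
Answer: -131/120 + 40*sqrt(209)/209 ≈ 1.6752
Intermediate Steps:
P = sqrt(209) ≈ 14.457
-262/n + 40/P = -262/240 + 40/(sqrt(209)) = -262*1/240 + 40*(sqrt(209)/209) = -131/120 + 40*sqrt(209)/209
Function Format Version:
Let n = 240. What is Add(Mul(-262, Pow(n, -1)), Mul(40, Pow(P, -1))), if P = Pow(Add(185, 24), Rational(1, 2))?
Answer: Add(Rational(-131, 120), Mul(Rational(40, 209), Pow(209, Rational(1, 2)))) ≈ 1.6752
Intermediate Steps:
P = Pow(209, Rational(1, 2)) ≈ 14.457
Add(Mul(-262, Pow(n, -1)), Mul(40, Pow(P, -1))) = Add(Mul(-262, Pow(240, -1)), Mul(40, Pow(Pow(209, Rational(1, 2)), -1))) = Add(Mul(-262, Rational(1, 240)), Mul(40, Mul(Rational(1, 209), Pow(209, Rational(1, 2))))) = Add(Rational(-131, 120), Mul(Rational(40, 209), Pow(209, Rational(1, 2))))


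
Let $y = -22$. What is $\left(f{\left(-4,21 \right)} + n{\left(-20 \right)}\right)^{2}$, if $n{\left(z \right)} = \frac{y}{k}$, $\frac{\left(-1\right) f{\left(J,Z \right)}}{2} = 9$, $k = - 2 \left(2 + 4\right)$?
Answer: $\frac{9409}{36} \approx 261.36$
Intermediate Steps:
$k = -12$ ($k = \left(-2\right) 6 = -12$)
$f{\left(J,Z \right)} = -18$ ($f{\left(J,Z \right)} = \left(-2\right) 9 = -18$)
$n{\left(z \right)} = \frac{11}{6}$ ($n{\left(z \right)} = - \frac{22}{-12} = \left(-22\right) \left(- \frac{1}{12}\right) = \frac{11}{6}$)
$\left(f{\left(-4,21 \right)} + n{\left(-20 \right)}\right)^{2} = \left(-18 + \frac{11}{6}\right)^{2} = \left(- \frac{97}{6}\right)^{2} = \frac{9409}{36}$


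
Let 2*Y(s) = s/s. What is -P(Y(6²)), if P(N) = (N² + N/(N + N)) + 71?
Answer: -287/4 ≈ -71.750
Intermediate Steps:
Y(s) = ½ (Y(s) = (s/s)/2 = (½)*1 = ½)
P(N) = 143/2 + N² (P(N) = (N² + N/((2*N))) + 71 = (N² + (1/(2*N))*N) + 71 = (N² + ½) + 71 = (½ + N²) + 71 = 143/2 + N²)
-P(Y(6²)) = -(143/2 + (½)²) = -(143/2 + ¼) = -1*287/4 = -287/4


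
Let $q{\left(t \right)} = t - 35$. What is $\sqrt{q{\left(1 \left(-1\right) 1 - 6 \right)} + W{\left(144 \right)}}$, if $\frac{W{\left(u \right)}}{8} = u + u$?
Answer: $\sqrt{2262} \approx 47.56$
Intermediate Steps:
$q{\left(t \right)} = -35 + t$
$W{\left(u \right)} = 16 u$ ($W{\left(u \right)} = 8 \left(u + u\right) = 8 \cdot 2 u = 16 u$)
$\sqrt{q{\left(1 \left(-1\right) 1 - 6 \right)} + W{\left(144 \right)}} = \sqrt{\left(-35 - \left(6 - 1 \left(-1\right) 1\right)\right) + 16 \cdot 144} = \sqrt{\left(-35 - 7\right) + 2304} = \sqrt{-42 + 2304} = \sqrt{2262}$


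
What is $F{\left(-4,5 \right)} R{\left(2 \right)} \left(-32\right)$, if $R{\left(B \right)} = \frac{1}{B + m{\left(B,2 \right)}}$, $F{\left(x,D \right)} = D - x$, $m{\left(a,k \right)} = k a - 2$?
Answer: $-72$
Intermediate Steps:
$m{\left(a,k \right)} = -2 + a k$ ($m{\left(a,k \right)} = a k - 2 = -2 + a k$)
$R{\left(B \right)} = \frac{1}{-2 + 3 B}$ ($R{\left(B \right)} = \frac{1}{B + \left(-2 + B 2\right)} = \frac{1}{B + \left(-2 + 2 B\right)} = \frac{1}{-2 + 3 B}$)
$F{\left(-4,5 \right)} R{\left(2 \right)} \left(-32\right) = \frac{5 - -4}{-2 + 3 \cdot 2} \left(-32\right) = \frac{5 + 4}{-2 + 6} \left(-32\right) = \frac{9}{4} \left(-32\right) = -72$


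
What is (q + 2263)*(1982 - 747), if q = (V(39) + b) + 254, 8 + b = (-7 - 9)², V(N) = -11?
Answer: 3401190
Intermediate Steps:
b = 248 (b = -8 + (-7 - 9)² = -8 + (-16)² = -8 + 256 = 248)
q = 491 (q = (-11 + 248) + 254 = 237 + 254 = 491)
(q + 2263)*(1982 - 747) = (491 + 2263)*(1982 - 747) = 2754*1235 = 3401190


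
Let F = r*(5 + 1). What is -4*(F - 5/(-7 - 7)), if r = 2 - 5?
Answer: 494/7 ≈ 70.571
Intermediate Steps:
r = -3
F = -18 (F = -3*(5 + 1) = -3*6 = -18)
-4*(F - 5/(-7 - 7)) = -4*(-18 - 5/(-7 - 7)) = -4*(-18 - 5/(-14)) = -4*(-18 - 5*(-1/14)) = -4*(-18 + 5/14) = -4*(-247/14) = 494/7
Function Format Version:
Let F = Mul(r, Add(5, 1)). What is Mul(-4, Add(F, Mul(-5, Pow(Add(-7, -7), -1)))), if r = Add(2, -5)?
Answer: Rational(494, 7) ≈ 70.571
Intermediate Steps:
r = -3
F = -18 (F = Mul(-3, Add(5, 1)) = Mul(-3, 6) = -18)
Mul(-4, Add(F, Mul(-5, Pow(Add(-7, -7), -1)))) = Mul(-4, Add(-18, Mul(-5, Pow(Add(-7, -7), -1)))) = Mul(-4, Add(-18, Mul(-5, Pow(-14, -1)))) = Mul(-4, Add(-18, Mul(-5, Rational(-1, 14)))) = Mul(-4, Add(-18, Rational(5, 14))) = Mul(-4, Rational(-247, 14)) = Rational(494, 7)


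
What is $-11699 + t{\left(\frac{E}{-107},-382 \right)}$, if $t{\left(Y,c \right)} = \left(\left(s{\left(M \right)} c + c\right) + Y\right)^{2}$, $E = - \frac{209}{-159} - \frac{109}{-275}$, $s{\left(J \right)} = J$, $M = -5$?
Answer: $\frac{50849086763549104561}{21889064030625} \approx 2.323 \cdot 10^{6}$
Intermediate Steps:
$E = \frac{74806}{43725}$ ($E = \left(-209\right) \left(- \frac{1}{159}\right) - - \frac{109}{275} = \frac{209}{159} + \frac{109}{275} = \frac{74806}{43725} \approx 1.7108$)
$t{\left(Y,c \right)} = \left(Y - 4 c\right)^{2}$ ($t{\left(Y,c \right)} = \left(\left(- 5 c + c\right) + Y\right)^{2} = \left(- 4 c + Y\right)^{2} = \left(Y - 4 c\right)^{2}$)
$-11699 + t{\left(\frac{E}{-107},-382 \right)} = -11699 + \left(\frac{74806}{43725 \left(-107\right)} - -1528\right)^{2} = -11699 + \left(\frac{74806}{43725} \left(- \frac{1}{107}\right) + 1528\right)^{2} = -11699 + \left(- \frac{74806}{4678575} + 1528\right)^{2} = -11699 + \left(\frac{7148787794}{4678575}\right)^{2} = -11699 + \frac{51105166923643386436}{21889064030625} = \frac{50849086763549104561}{21889064030625}$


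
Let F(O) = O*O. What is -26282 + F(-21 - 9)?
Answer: -25382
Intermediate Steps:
F(O) = O**2
-26282 + F(-21 - 9) = -26282 + (-21 - 9)**2 = -26282 + (-30)**2 = -26282 + 900 = -25382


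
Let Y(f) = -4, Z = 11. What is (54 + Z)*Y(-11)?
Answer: -260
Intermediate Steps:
(54 + Z)*Y(-11) = (54 + 11)*(-4) = 65*(-4) = -260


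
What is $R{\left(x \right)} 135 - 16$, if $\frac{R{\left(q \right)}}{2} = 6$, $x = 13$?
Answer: $1604$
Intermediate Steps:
$R{\left(q \right)} = 12$ ($R{\left(q \right)} = 2 \cdot 6 = 12$)
$R{\left(x \right)} 135 - 16 = 12 \cdot 135 - 16 = 1620 - 16 = 1604$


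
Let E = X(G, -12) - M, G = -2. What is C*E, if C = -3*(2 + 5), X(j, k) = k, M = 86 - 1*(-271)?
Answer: 7749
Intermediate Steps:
M = 357 (M = 86 + 271 = 357)
C = -21 (C = -3*7 = -21)
E = -369 (E = -12 - 1*357 = -12 - 357 = -369)
C*E = -21*(-369) = 7749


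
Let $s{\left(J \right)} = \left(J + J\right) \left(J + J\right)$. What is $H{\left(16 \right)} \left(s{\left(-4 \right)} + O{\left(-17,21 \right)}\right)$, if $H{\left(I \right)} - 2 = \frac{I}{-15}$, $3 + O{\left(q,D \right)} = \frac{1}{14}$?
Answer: $57$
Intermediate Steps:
$s{\left(J \right)} = 4 J^{2}$ ($s{\left(J \right)} = 2 J 2 J = 4 J^{2}$)
$O{\left(q,D \right)} = - \frac{41}{14}$ ($O{\left(q,D \right)} = -3 + \frac{1}{14} = - \frac{41}{14}$)
$H{\left(I \right)} = 2 - \frac{I}{15}$ ($H{\left(I \right)} = 2 + \frac{I}{-15} = 2 + I \left(- \frac{1}{15}\right) = 2 - \frac{I}{15}$)
$H{\left(16 \right)} \left(s{\left(-4 \right)} + O{\left(-17,21 \right)}\right) = \left(2 - \frac{16}{15}\right) \left(4 \left(-4\right)^{2} - \frac{41}{14}\right) = \left(2 - \frac{16}{15}\right) \left(4 \cdot 16 - \frac{41}{14}\right) = \frac{14 \left(64 - \frac{41}{14}\right)}{15} = \frac{14}{15} \cdot \frac{855}{14} = 57$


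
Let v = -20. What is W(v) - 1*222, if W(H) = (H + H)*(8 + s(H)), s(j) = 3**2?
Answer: -902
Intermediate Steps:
s(j) = 9
W(H) = 34*H (W(H) = (H + H)*(8 + 9) = (2*H)*17 = 34*H)
W(v) - 1*222 = 34*(-20) - 1*222 = -680 - 222 = -902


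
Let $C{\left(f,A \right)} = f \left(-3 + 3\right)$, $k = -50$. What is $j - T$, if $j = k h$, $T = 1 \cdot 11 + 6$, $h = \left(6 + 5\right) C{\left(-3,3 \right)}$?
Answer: $-17$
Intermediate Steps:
$C{\left(f,A \right)} = 0$ ($C{\left(f,A \right)} = f 0 = 0$)
$h = 0$ ($h = \left(6 + 5\right) 0 = 11 \cdot 0 = 0$)
$T = 17$ ($T = 11 + 6 = 17$)
$j = 0$ ($j = \left(-50\right) 0 = 0$)
$j - T = 0 - 17 = -17$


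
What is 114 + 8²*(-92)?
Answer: -5774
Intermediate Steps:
114 + 8²*(-92) = 114 + 64*(-92) = 114 - 5888 = -5774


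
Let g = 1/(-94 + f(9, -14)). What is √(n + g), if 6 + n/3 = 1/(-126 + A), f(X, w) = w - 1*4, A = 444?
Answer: I*√39639495/1484 ≈ 4.2426*I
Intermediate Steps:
f(X, w) = -4 + w (f(X, w) = w - 4 = -4 + w)
g = -1/112 (g = 1/(-94 + (-4 - 14)) = 1/(-94 - 18) = 1/(-112) = -1/112 ≈ -0.0089286)
n = -1907/106 (n = -18 + 3/(-126 + 444) = -18 + 3/318 = -18 + 3*(1/318) = -18 + 1/106 = -1907/106 ≈ -17.991)
√(n + g) = √(-1907/106 - 1/112) = √(-106845/5936) = I*√39639495/1484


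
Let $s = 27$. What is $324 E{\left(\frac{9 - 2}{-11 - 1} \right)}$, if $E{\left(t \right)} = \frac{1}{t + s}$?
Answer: $\frac{3888}{317} \approx 12.265$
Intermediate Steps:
$E{\left(t \right)} = \frac{1}{27 + t}$ ($E{\left(t \right)} = \frac{1}{t + 27} = \frac{1}{27 + t}$)
$324 E{\left(\frac{9 - 2}{-11 - 1} \right)} = \frac{324}{27 + \frac{9 - 2}{-11 - 1}} = \frac{324}{27 + \frac{7}{-12}} = \frac{324}{27 + 7 \left(- \frac{1}{12}\right)} = \frac{324}{27 - \frac{7}{12}} = \frac{324}{\frac{317}{12}} = 324 \cdot \frac{12}{317} = \frac{3888}{317}$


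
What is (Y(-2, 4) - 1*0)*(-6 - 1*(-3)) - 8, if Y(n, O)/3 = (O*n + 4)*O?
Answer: 136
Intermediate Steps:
Y(n, O) = 3*O*(4 + O*n) (Y(n, O) = 3*((O*n + 4)*O) = 3*((4 + O*n)*O) = 3*(O*(4 + O*n)) = 3*O*(4 + O*n))
(Y(-2, 4) - 1*0)*(-6 - 1*(-3)) - 8 = (3*4*(4 + 4*(-2)) - 1*0)*(-6 - 1*(-3)) - 8 = (3*4*(4 - 8) + 0)*(-6 + 3) - 8 = (3*4*(-4) + 0)*(-3) - 8 = (-48 + 0)*(-3) - 8 = -48*(-3) - 8 = 144 - 8 = 136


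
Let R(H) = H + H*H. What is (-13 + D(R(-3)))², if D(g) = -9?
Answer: 484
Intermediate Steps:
R(H) = H + H²
(-13 + D(R(-3)))² = (-13 - 9)² = (-22)² = 484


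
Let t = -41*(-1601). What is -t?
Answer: -65641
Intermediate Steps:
t = 65641
-t = -1*65641 = -65641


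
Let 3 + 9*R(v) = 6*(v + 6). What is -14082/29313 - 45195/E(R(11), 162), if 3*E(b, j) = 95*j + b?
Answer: -1397093329/150483171 ≈ -9.2841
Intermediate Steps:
R(v) = 11/3 + 2*v/3 (R(v) = -⅓ + (6*(v + 6))/9 = -⅓ + (6*(6 + v))/9 = -⅓ + (36 + 6*v)/9 = -⅓ + (4 + 2*v/3) = 11/3 + 2*v/3)
E(b, j) = b/3 + 95*j/3 (E(b, j) = (95*j + b)/3 = (b + 95*j)/3 = b/3 + 95*j/3)
-14082/29313 - 45195/E(R(11), 162) = -14082/29313 - 45195/((11/3 + (⅔)*11)/3 + (95/3)*162) = -14082*1/29313 - 45195/((11/3 + 22/3)/3 + 5130) = -4694/9771 - 45195/((⅓)*11 + 5130) = -4694/9771 - 45195/(11/3 + 5130) = -4694/9771 - 45195/15401/3 = -4694/9771 - 45195*3/15401 = -4694/9771 - 135585/15401 = -1397093329/150483171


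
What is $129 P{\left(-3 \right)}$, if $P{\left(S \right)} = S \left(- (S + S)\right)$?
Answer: $-2322$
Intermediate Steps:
$P{\left(S \right)} = - 2 S^{2}$ ($P{\left(S \right)} = S \left(- 2 S\right) = - 2 S^{2}$)
$129 P{\left(-3 \right)} = 129 \left(- 2 \left(-3\right)^{2}\right) = 129 \left(\left(-2\right) 9\right) = 129 \left(-18\right) = -2322$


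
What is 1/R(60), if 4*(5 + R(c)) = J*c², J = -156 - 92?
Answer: -1/223205 ≈ -4.4802e-6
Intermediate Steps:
J = -248
R(c) = -5 - 62*c² (R(c) = -5 + (-248*c²)/4 = -5 - 62*c²)
1/R(60) = 1/(-5 - 62*60²) = 1/(-5 - 62*3600) = 1/(-5 - 223200) = 1/(-223205) = -1/223205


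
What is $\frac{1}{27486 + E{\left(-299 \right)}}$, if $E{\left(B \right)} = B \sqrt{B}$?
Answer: $\frac{27486}{782211095} + \frac{299 i \sqrt{299}}{782211095} \approx 3.5139 \cdot 10^{-5} + 6.6097 \cdot 10^{-6} i$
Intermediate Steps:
$E{\left(B \right)} = B^{\frac{3}{2}}$
$\frac{1}{27486 + E{\left(-299 \right)}} = \frac{1}{27486 + \left(-299\right)^{\frac{3}{2}}} = \frac{1}{27486 - 299 i \sqrt{299}}$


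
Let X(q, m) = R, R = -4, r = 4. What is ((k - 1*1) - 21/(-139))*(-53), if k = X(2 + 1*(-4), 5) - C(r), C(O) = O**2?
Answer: 153594/139 ≈ 1105.0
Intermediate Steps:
X(q, m) = -4
k = -20 (k = -4 - 1*4**2 = -4 - 1*16 = -4 - 16 = -20)
((k - 1*1) - 21/(-139))*(-53) = ((-20 - 1*1) - 21/(-139))*(-53) = ((-20 - 1) - 21*(-1/139))*(-53) = (-21 + 21/139)*(-53) = -2898/139*(-53) = 153594/139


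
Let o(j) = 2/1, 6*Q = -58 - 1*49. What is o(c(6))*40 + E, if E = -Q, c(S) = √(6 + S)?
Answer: 587/6 ≈ 97.833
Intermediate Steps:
Q = -107/6 (Q = (-58 - 1*49)/6 = (-58 - 49)/6 = (⅙)*(-107) = -107/6 ≈ -17.833)
o(j) = 2 (o(j) = 2*1 = 2)
E = 107/6 (E = -1*(-107/6) = 107/6 ≈ 17.833)
o(c(6))*40 + E = 2*40 + 107/6 = 80 + 107/6 = 587/6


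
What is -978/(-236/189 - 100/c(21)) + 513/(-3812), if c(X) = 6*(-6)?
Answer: -704765961/1101668 ≈ -639.73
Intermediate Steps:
c(X) = -36
-978/(-236/189 - 100/c(21)) + 513/(-3812) = -978/(-236/189 - 100/(-36)) + 513/(-3812) = -978/(-236*1/189 - 100*(-1/36)) + 513*(-1/3812) = -978/(-236/189 + 25/9) - 513/3812 = -978/289/189 - 513/3812 = -978*189/289 - 513/3812 = -184842/289 - 513/3812 = -704765961/1101668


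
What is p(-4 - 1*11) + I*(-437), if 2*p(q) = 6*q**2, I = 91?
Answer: -39092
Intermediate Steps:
p(q) = 3*q**2 (p(q) = (6*q**2)/2 = 3*q**2)
p(-4 - 1*11) + I*(-437) = 3*(-4 - 1*11)**2 + 91*(-437) = 3*(-4 - 11)**2 - 39767 = 3*(-15)**2 - 39767 = 3*225 - 39767 = 675 - 39767 = -39092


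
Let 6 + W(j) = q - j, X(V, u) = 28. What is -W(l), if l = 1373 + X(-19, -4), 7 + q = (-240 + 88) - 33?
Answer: 1599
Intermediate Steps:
q = -192 (q = -7 + ((-240 + 88) - 33) = -7 + (-152 - 33) = -7 - 185 = -192)
l = 1401 (l = 1373 + 28 = 1401)
W(j) = -198 - j (W(j) = -6 + (-192 - j) = -198 - j)
-W(l) = -(-198 - 1*1401) = -(-198 - 1401) = -1*(-1599) = 1599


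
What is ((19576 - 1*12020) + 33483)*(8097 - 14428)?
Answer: -259817909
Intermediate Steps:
((19576 - 1*12020) + 33483)*(8097 - 14428) = ((19576 - 12020) + 33483)*(-6331) = (7556 + 33483)*(-6331) = 41039*(-6331) = -259817909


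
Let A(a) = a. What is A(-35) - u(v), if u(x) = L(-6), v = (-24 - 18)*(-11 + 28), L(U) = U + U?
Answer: -23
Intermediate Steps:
L(U) = 2*U
v = -714 (v = -42*17 = -714)
u(x) = -12 (u(x) = 2*(-6) = -12)
A(-35) - u(v) = -35 - 1*(-12) = -35 + 12 = -23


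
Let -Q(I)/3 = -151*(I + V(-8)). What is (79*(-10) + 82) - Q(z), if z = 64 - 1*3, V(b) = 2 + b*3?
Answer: -18375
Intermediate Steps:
V(b) = 2 + 3*b
z = 61 (z = 64 - 3 = 61)
Q(I) = -9966 + 453*I (Q(I) = -(-453)*(I + (2 + 3*(-8))) = -(-453)*(I + (2 - 24)) = -(-453)*(I - 22) = -(-453)*(-22 + I) = -3*(3322 - 151*I) = -9966 + 453*I)
(79*(-10) + 82) - Q(z) = (79*(-10) + 82) - (-9966 + 453*61) = (-790 + 82) - (-9966 + 27633) = -708 - 1*17667 = -708 - 17667 = -18375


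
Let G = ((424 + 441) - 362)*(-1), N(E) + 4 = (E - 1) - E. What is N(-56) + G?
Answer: -508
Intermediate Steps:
N(E) = -5 (N(E) = -4 + ((E - 1) - E) = -4 + ((-1 + E) - E) = -4 - 1 = -5)
G = -503 (G = (865 - 362)*(-1) = 503*(-1) = -503)
N(-56) + G = -5 - 503 = -508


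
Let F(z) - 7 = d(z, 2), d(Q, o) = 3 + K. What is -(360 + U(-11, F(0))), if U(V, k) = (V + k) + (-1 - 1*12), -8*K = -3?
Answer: -2771/8 ≈ -346.38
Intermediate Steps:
K = 3/8 (K = -⅛*(-3) = 3/8 ≈ 0.37500)
d(Q, o) = 27/8 (d(Q, o) = 3 + 3/8 = 27/8)
F(z) = 83/8 (F(z) = 7 + 27/8 = 83/8)
U(V, k) = -13 + V + k (U(V, k) = (V + k) + (-1 - 12) = (V + k) - 13 = -13 + V + k)
-(360 + U(-11, F(0))) = -(360 + (-13 - 11 + 83/8)) = -(360 - 109/8) = -1*2771/8 = -2771/8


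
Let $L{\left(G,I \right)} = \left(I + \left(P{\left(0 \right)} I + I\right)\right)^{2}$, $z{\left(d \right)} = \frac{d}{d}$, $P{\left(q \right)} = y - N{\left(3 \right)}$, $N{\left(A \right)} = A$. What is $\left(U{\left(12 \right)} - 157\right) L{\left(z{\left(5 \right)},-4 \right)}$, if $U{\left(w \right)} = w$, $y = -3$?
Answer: $-37120$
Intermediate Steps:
$P{\left(q \right)} = -6$ ($P{\left(q \right)} = -3 - 3 = -6$)
$z{\left(d \right)} = 1$
$L{\left(G,I \right)} = 16 I^{2}$ ($L{\left(G,I \right)} = \left(I + \left(- 6 I + I\right)\right)^{2} = \left(I - 5 I\right)^{2} = \left(- 4 I\right)^{2} = 16 I^{2}$)
$\left(U{\left(12 \right)} - 157\right) L{\left(z{\left(5 \right)},-4 \right)} = \left(12 - 157\right) 16 \left(-4\right)^{2} = - 145 \cdot 16 \cdot 16 = \left(-145\right) 256 = -37120$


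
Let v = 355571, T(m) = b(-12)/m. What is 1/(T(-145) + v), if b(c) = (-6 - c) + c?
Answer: 145/51557801 ≈ 2.8124e-6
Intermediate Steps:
b(c) = -6
T(m) = -6/m
1/(T(-145) + v) = 1/(-6/(-145) + 355571) = 1/(-6*(-1/145) + 355571) = 1/(6/145 + 355571) = 1/(51557801/145) = 145/51557801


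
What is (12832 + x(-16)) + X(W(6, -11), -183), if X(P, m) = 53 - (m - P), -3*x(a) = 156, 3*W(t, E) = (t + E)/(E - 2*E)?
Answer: 429523/33 ≈ 13016.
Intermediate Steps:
W(t, E) = -(E + t)/(3*E) (W(t, E) = ((t + E)/(E - 2*E))/3 = ((E + t)/((-E)))/3 = ((E + t)*(-1/E))/3 = (-(E + t)/E)/3 = -(E + t)/(3*E))
x(a) = -52 (x(a) = -⅓*156 = -52)
X(P, m) = 53 + P - m (X(P, m) = 53 + (P - m) = 53 + P - m)
(12832 + x(-16)) + X(W(6, -11), -183) = (12832 - 52) + (53 + (⅓)*(-1*(-11) - 1*6)/(-11) - 1*(-183)) = 12780 + (53 + (⅓)*(-1/11)*(11 - 6) + 183) = 12780 + (53 + (⅓)*(-1/11)*5 + 183) = 12780 + (53 - 5/33 + 183) = 12780 + 7783/33 = 429523/33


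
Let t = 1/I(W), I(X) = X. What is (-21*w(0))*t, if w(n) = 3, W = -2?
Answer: 63/2 ≈ 31.500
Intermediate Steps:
t = -½ (t = 1/(-2) = -½ ≈ -0.50000)
(-21*w(0))*t = -21*3*(-½) = -63*(-½) = 63/2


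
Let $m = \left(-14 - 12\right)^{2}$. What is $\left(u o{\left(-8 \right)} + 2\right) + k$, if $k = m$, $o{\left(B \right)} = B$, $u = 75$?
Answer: $78$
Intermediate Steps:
$m = 676$ ($m = \left(-26\right)^{2} = 676$)
$k = 676$
$\left(u o{\left(-8 \right)} + 2\right) + k = \left(75 \left(-8\right) + 2\right) + 676 = \left(-600 + 2\right) + 676 = -598 + 676 = 78$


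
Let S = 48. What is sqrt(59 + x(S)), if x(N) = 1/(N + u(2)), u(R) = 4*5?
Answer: sqrt(68221)/34 ≈ 7.6821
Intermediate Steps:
u(R) = 20
x(N) = 1/(20 + N) (x(N) = 1/(N + 20) = 1/(20 + N))
sqrt(59 + x(S)) = sqrt(59 + 1/(20 + 48)) = sqrt(59 + 1/68) = sqrt(4013/68) = sqrt(68221)/34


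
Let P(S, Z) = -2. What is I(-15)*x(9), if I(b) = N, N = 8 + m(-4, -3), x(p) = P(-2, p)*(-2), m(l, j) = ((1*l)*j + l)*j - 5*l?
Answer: 16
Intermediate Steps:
m(l, j) = -5*l + j*(l + j*l) (m(l, j) = (l*j + l)*j - 5*l = (j*l + l)*j - 5*l = (l + j*l)*j - 5*l = j*(l + j*l) - 5*l = -5*l + j*(l + j*l))
x(p) = 4 (x(p) = -2*(-2) = 4)
N = 4 (N = 8 - 4*(-5 - 3 + (-3)²) = 8 - 4*(-5 - 3 + 9) = 8 - 4*1 = 8 - 4 = 4)
I(b) = 4
I(-15)*x(9) = 4*4 = 16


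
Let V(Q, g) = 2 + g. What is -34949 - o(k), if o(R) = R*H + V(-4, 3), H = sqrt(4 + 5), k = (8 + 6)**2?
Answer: -35542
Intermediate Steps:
k = 196 (k = 14**2 = 196)
H = 3 (H = sqrt(9) = 3)
o(R) = 5 + 3*R (o(R) = R*3 + (2 + 3) = 3*R + 5 = 5 + 3*R)
-34949 - o(k) = -34949 - (5 + 3*196) = -34949 - (5 + 588) = -34949 - 1*593 = -34949 - 593 = -35542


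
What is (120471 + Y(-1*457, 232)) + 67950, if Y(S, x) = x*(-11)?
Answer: 185869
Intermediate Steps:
Y(S, x) = -11*x
(120471 + Y(-1*457, 232)) + 67950 = (120471 - 11*232) + 67950 = (120471 - 2552) + 67950 = 117919 + 67950 = 185869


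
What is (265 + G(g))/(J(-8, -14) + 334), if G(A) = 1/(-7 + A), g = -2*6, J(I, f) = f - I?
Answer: 2517/3116 ≈ 0.80777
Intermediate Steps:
g = -12
(265 + G(g))/(J(-8, -14) + 334) = (265 + 1/(-7 - 12))/((-14 - 1*(-8)) + 334) = (265 + 1/(-19))/((-14 + 8) + 334) = (265 - 1/19)/(-6 + 334) = (5034/19)/328 = (5034/19)*(1/328) = 2517/3116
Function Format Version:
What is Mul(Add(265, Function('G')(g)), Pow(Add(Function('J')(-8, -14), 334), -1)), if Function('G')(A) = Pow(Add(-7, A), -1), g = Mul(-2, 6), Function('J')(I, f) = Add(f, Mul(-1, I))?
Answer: Rational(2517, 3116) ≈ 0.80777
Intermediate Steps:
g = -12
Mul(Add(265, Function('G')(g)), Pow(Add(Function('J')(-8, -14), 334), -1)) = Mul(Add(265, Pow(Add(-7, -12), -1)), Pow(Add(Add(-14, Mul(-1, -8)), 334), -1)) = Mul(Add(265, Pow(-19, -1)), Pow(Add(Add(-14, 8), 334), -1)) = Mul(Add(265, Rational(-1, 19)), Pow(Add(-6, 334), -1)) = Mul(Rational(5034, 19), Pow(328, -1)) = Mul(Rational(5034, 19), Rational(1, 328)) = Rational(2517, 3116)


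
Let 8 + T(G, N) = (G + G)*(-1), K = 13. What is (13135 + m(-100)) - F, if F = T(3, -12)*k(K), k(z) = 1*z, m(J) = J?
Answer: 13217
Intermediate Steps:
k(z) = z
T(G, N) = -8 - 2*G (T(G, N) = -8 + (G + G)*(-1) = -8 + (2*G)*(-1) = -8 - 2*G)
F = -182 (F = (-8 - 2*3)*13 = (-8 - 6)*13 = -14*13 = -182)
(13135 + m(-100)) - F = (13135 - 100) - 1*(-182) = 13035 + 182 = 13217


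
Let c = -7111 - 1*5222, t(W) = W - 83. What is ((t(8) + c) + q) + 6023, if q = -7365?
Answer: -13750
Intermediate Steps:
t(W) = -83 + W
c = -12333 (c = -7111 - 5222 = -12333)
((t(8) + c) + q) + 6023 = (((-83 + 8) - 12333) - 7365) + 6023 = ((-75 - 12333) - 7365) + 6023 = (-12408 - 7365) + 6023 = -19773 + 6023 = -13750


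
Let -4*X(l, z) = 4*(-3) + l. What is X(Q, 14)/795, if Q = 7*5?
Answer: -23/3180 ≈ -0.0072327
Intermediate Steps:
Q = 35
X(l, z) = 3 - l/4 (X(l, z) = -(4*(-3) + l)/4 = -(-12 + l)/4 = 3 - l/4)
X(Q, 14)/795 = (3 - ¼*35)/795 = (3 - 35/4)*(1/795) = -23/4*1/795 = -23/3180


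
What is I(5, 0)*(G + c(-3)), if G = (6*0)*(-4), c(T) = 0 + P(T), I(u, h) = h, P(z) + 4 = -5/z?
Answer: 0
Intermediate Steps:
P(z) = -4 - 5/z
c(T) = -4 - 5/T (c(T) = 0 + (-4 - 5/T) = -4 - 5/T)
G = 0 (G = 0*(-4) = 0)
I(5, 0)*(G + c(-3)) = 0*(0 + (-4 - 5/(-3))) = 0*(0 + (-4 - 5*(-⅓))) = 0*(0 + (-4 + 5/3)) = 0*(0 - 7/3) = 0*(-7/3) = 0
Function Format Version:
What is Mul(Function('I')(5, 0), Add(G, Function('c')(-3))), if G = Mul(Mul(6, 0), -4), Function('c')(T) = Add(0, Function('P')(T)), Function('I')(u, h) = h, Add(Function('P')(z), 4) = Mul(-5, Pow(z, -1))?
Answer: 0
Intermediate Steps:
Function('P')(z) = Add(-4, Mul(-5, Pow(z, -1)))
Function('c')(T) = Add(-4, Mul(-5, Pow(T, -1))) (Function('c')(T) = Add(0, Add(-4, Mul(-5, Pow(T, -1)))) = Add(-4, Mul(-5, Pow(T, -1))))
G = 0 (G = Mul(0, -4) = 0)
Mul(Function('I')(5, 0), Add(G, Function('c')(-3))) = Mul(0, Add(0, Add(-4, Mul(-5, Pow(-3, -1))))) = Mul(0, Add(0, Add(-4, Mul(-5, Rational(-1, 3))))) = Mul(0, Add(0, Add(-4, Rational(5, 3)))) = Mul(0, Add(0, Rational(-7, 3))) = Mul(0, Rational(-7, 3)) = 0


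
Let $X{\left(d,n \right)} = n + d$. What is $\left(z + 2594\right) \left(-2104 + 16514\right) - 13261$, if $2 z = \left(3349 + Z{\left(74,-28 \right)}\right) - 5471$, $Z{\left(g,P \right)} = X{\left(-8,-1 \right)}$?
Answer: $22012424$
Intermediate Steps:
$X{\left(d,n \right)} = d + n$
$Z{\left(g,P \right)} = -9$ ($Z{\left(g,P \right)} = -8 - 1 = -9$)
$z = - \frac{2131}{2}$ ($z = \frac{\left(3349 - 9\right) - 5471}{2} = \frac{3340 - 5471}{2} = \frac{1}{2} \left(-2131\right) = - \frac{2131}{2} \approx -1065.5$)
$\left(z + 2594\right) \left(-2104 + 16514\right) - 13261 = \left(- \frac{2131}{2} + 2594\right) \left(-2104 + 16514\right) - 13261 = \frac{3057}{2} \cdot 14410 - 13261 = 22025685 - 13261 = 22012424$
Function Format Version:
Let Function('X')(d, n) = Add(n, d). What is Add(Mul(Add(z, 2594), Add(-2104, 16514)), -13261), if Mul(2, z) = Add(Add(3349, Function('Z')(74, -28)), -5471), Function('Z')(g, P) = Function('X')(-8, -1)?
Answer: 22012424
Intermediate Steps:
Function('X')(d, n) = Add(d, n)
Function('Z')(g, P) = -9 (Function('Z')(g, P) = Add(-8, -1) = -9)
z = Rational(-2131, 2) (z = Mul(Rational(1, 2), Add(Add(3349, -9), -5471)) = Mul(Rational(1, 2), Add(3340, -5471)) = Mul(Rational(1, 2), -2131) = Rational(-2131, 2) ≈ -1065.5)
Add(Mul(Add(z, 2594), Add(-2104, 16514)), -13261) = Add(Mul(Add(Rational(-2131, 2), 2594), Add(-2104, 16514)), -13261) = Add(Mul(Rational(3057, 2), 14410), -13261) = Add(22025685, -13261) = 22012424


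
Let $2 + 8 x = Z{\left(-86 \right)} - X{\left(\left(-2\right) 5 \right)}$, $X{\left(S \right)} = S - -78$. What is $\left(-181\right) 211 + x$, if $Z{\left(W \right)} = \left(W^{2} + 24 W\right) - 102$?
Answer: $-37546$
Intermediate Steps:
$X{\left(S \right)} = 78 + S$ ($X{\left(S \right)} = S + 78 = 78 + S$)
$Z{\left(W \right)} = -102 + W^{2} + 24 W$
$x = 645$ ($x = - \frac{1}{4} + \frac{\left(-102 + \left(-86\right)^{2} + 24 \left(-86\right)\right) - \left(78 - 10\right)}{8} = - \frac{1}{4} + \frac{\left(-102 + 7396 - 2064\right) - \left(78 - 10\right)}{8} = - \frac{1}{4} + \frac{5230 - 68}{8} = - \frac{1}{4} + \frac{1}{8} \cdot 5162 = - \frac{1}{4} + \frac{2581}{4} = 645$)
$\left(-181\right) 211 + x = \left(-181\right) 211 + 645 = -38191 + 645 = -37546$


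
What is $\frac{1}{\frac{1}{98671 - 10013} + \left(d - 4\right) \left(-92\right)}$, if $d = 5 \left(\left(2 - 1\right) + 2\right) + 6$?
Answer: $- \frac{88658}{138661111} \approx -0.00063939$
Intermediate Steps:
$d = 21$ ($d = 5 \left(1 + 2\right) + 6 = 5 \cdot 3 + 6 = 15 + 6 = 21$)
$\frac{1}{\frac{1}{98671 - 10013} + \left(d - 4\right) \left(-92\right)} = \frac{1}{\frac{1}{98671 - 10013} + \left(21 - 4\right) \left(-92\right)} = \frac{1}{\frac{1}{98671 + \left(-32250 + 22237\right)} + 17 \left(-92\right)} = \frac{1}{\frac{1}{98671 - 10013} - 1564} = \frac{1}{\frac{1}{88658} - 1564} = \frac{1}{- \frac{138661111}{88658}} = - \frac{88658}{138661111}$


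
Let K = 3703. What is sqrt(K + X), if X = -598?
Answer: 3*sqrt(345) ≈ 55.723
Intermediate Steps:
sqrt(K + X) = sqrt(3703 - 598) = sqrt(3105) = 3*sqrt(345)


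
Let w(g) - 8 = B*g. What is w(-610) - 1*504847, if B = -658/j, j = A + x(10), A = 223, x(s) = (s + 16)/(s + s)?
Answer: -1128340077/2243 ≈ -5.0305e+5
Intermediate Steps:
x(s) = (16 + s)/(2*s) (x(s) = (16 + s)/((2*s)) = (16 + s)*(1/(2*s)) = (16 + s)/(2*s))
j = 2243/10 (j = 223 + (½)*(16 + 10)/10 = 223 + (½)*(⅒)*26 = 223 + 13/10 = 2243/10 ≈ 224.30)
B = -6580/2243 (B = -658/2243/10 = -658*10/2243 = -6580/2243 ≈ -2.9336)
w(g) = 8 - 6580*g/2243
w(-610) - 1*504847 = (8 - 6580/2243*(-610)) - 1*504847 = (8 + 4013800/2243) - 504847 = 4031744/2243 - 504847 = -1128340077/2243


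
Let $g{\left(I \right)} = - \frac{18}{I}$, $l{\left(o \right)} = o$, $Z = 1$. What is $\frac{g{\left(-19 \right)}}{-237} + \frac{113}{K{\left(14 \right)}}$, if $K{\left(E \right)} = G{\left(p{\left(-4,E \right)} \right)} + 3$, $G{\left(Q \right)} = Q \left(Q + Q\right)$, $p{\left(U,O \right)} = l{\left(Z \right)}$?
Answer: $\frac{169583}{7505} \approx 22.596$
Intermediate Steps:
$p{\left(U,O \right)} = 1$
$G{\left(Q \right)} = 2 Q^{2}$ ($G{\left(Q \right)} = Q 2 Q = 2 Q^{2}$)
$K{\left(E \right)} = 5$ ($K{\left(E \right)} = 2 \cdot 1^{2} + 3 = 2 \cdot 1 + 3 = 2 + 3 = 5$)
$\frac{g{\left(-19 \right)}}{-237} + \frac{113}{K{\left(14 \right)}} = \frac{\left(-18\right) \frac{1}{-19}}{-237} + \frac{113}{5} = \left(-18\right) \left(- \frac{1}{19}\right) \left(- \frac{1}{237}\right) + 113 \cdot \frac{1}{5} = \frac{18}{19} \left(- \frac{1}{237}\right) + \frac{113}{5} = - \frac{6}{1501} + \frac{113}{5} = \frac{169583}{7505}$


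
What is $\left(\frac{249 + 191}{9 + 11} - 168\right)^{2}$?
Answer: $21316$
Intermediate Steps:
$\left(\frac{249 + 191}{9 + 11} - 168\right)^{2} = \left(\frac{440}{20} - 168\right)^{2} = \left(440 \cdot \frac{1}{20} - 168\right)^{2} = \left(22 - 168\right)^{2} = \left(-146\right)^{2} = 21316$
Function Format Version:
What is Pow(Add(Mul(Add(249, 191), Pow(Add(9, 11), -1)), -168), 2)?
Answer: 21316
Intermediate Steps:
Pow(Add(Mul(Add(249, 191), Pow(Add(9, 11), -1)), -168), 2) = Pow(Add(Mul(440, Pow(20, -1)), -168), 2) = Pow(Add(Mul(440, Rational(1, 20)), -168), 2) = Pow(Add(22, -168), 2) = Pow(-146, 2) = 21316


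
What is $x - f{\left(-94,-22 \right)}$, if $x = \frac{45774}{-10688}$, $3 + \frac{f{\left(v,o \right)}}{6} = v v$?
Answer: $- \frac{283244199}{5344} \approx -53002.0$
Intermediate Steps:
$f{\left(v,o \right)} = -18 + 6 v^{2}$ ($f{\left(v,o \right)} = -18 + 6 v v = -18 + 6 v^{2}$)
$x = - \frac{22887}{5344}$ ($x = 45774 \left(- \frac{1}{10688}\right) = - \frac{22887}{5344} \approx -4.2827$)
$x - f{\left(-94,-22 \right)} = - \frac{22887}{5344} - \left(-18 + 6 \left(-94\right)^{2}\right) = - \frac{22887}{5344} - \left(-18 + 6 \cdot 8836\right) = - \frac{22887}{5344} - \left(-18 + 53016\right) = - \frac{22887}{5344} - 52998 = - \frac{283244199}{5344}$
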